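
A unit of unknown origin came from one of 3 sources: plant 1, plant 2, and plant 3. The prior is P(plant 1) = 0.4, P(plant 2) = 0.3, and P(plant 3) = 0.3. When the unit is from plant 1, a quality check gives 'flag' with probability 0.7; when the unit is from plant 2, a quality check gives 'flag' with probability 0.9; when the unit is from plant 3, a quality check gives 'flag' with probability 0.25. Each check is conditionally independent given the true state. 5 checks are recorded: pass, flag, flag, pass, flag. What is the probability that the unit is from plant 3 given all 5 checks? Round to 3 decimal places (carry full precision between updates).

0.154

Each posterior becomes the prior for the next update.
After 'pass': normaliser = 0.3·0.4000 + 0.1·0.3000 + 0.75·0.3000; P(plant 1) ≈ 0.3200, P(plant 2) ≈ 0.0800, P(plant 3) ≈ 0.6000
After 'flag': normaliser = 0.7·0.3200 + 0.9·0.0800 + 0.25·0.6000; P(plant 1) ≈ 0.5022, P(plant 2) ≈ 0.1614, P(plant 3) ≈ 0.3363
After 'flag': normaliser = 0.7·0.5022 + 0.9·0.1614 + 0.25·0.3363; P(plant 1) ≈ 0.6052, P(plant 2) ≈ 0.2501, P(plant 3) ≈ 0.1447
After 'pass': normaliser = 0.3·0.6052 + 0.1·0.2501 + 0.75·0.1447; P(plant 1) ≈ 0.5762, P(plant 2) ≈ 0.0794, P(plant 3) ≈ 0.3445
After 'flag': normaliser = 0.7·0.5762 + 0.9·0.0794 + 0.25·0.3445; P(plant 1) ≈ 0.7191, P(plant 2) ≈ 0.1274, P(plant 3) ≈ 0.1536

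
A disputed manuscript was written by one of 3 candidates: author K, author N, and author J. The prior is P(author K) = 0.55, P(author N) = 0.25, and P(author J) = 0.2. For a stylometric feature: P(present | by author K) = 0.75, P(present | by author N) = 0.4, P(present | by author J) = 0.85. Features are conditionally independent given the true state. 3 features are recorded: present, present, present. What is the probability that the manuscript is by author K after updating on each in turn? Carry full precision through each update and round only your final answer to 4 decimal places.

After 'present': normaliser = 0.75·0.5500 + 0.4·0.2500 + 0.85·0.2000; P(author K) ≈ 0.6044, P(author N) ≈ 0.1465, P(author J) ≈ 0.2491
After 'present': normaliser = 0.75·0.6044 + 0.4·0.1465 + 0.85·0.2491; P(author K) ≈ 0.6264, P(author N) ≈ 0.0810, P(author J) ≈ 0.2926
After 'present': normaliser = 0.75·0.6264 + 0.4·0.0810 + 0.85·0.2926; P(author K) ≈ 0.6257, P(author N) ≈ 0.0431, P(author J) ≈ 0.3312

0.6257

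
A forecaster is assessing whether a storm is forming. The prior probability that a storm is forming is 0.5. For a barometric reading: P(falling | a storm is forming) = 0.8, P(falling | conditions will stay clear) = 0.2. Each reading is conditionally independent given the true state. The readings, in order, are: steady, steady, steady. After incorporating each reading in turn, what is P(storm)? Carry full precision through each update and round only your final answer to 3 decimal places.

0.015

After 'steady': P(storm) = 0.2·0.5000 / (0.2·0.5000 + 0.8·0.5000) ≈ 0.2000
After 'steady': P(storm) = 0.2·0.2000 / (0.2·0.2000 + 0.8·0.8000) ≈ 0.0588
After 'steady': P(storm) = 0.2·0.0588 / (0.2·0.0588 + 0.8·0.9412) ≈ 0.0154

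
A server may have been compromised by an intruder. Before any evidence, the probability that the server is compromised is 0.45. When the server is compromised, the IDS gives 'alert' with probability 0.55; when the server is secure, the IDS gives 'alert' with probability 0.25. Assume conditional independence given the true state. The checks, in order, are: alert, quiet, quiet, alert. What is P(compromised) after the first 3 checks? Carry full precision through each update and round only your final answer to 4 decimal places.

After 'alert': P(compromised) = 0.55·0.4500 / (0.55·0.4500 + 0.25·0.5500) ≈ 0.6429
After 'quiet': P(compromised) = 0.45·0.6429 / (0.45·0.6429 + 0.75·0.3571) ≈ 0.5192
After 'quiet': P(compromised) = 0.45·0.5192 / (0.45·0.5192 + 0.75·0.4808) ≈ 0.3932

0.3932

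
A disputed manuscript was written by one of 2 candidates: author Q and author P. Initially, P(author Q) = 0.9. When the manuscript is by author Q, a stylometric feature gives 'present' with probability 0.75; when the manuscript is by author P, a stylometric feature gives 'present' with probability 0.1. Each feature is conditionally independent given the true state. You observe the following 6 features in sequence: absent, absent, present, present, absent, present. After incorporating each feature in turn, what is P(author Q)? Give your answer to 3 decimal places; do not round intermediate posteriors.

0.988

After 'absent': P(author Q) = 0.25·0.9000 / (0.25·0.9000 + 0.9·0.1000) ≈ 0.7143
After 'absent': P(author Q) = 0.25·0.7143 / (0.25·0.7143 + 0.9·0.2857) ≈ 0.4098
After 'present': P(author Q) = 0.75·0.4098 / (0.75·0.4098 + 0.1·0.5902) ≈ 0.8389
After 'present': P(author Q) = 0.75·0.8389 / (0.75·0.8389 + 0.1·0.1611) ≈ 0.9750
After 'absent': P(author Q) = 0.25·0.9750 / (0.25·0.9750 + 0.9·0.0250) ≈ 0.9156
After 'present': P(author Q) = 0.75·0.9156 / (0.75·0.9156 + 0.1·0.0844) ≈ 0.9879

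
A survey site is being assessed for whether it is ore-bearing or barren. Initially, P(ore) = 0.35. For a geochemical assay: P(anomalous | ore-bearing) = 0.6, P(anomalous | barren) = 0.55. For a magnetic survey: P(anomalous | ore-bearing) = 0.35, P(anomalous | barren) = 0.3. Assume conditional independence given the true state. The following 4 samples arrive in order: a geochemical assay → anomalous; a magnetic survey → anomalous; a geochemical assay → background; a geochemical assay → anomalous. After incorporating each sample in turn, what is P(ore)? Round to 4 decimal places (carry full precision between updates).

0.3992

After a geochemical assay='anomalous': P(ore) = 0.6·0.3500 / (0.6·0.3500 + 0.55·0.6500) ≈ 0.3700
After a magnetic survey='anomalous': P(ore) = 0.35·0.3700 / (0.35·0.3700 + 0.3·0.6300) ≈ 0.4066
After a geochemical assay='background': P(ore) = 0.4·0.4066 / (0.4·0.4066 + 0.45·0.5934) ≈ 0.3786
After a geochemical assay='anomalous': P(ore) = 0.6·0.3786 / (0.6·0.3786 + 0.55·0.6214) ≈ 0.3992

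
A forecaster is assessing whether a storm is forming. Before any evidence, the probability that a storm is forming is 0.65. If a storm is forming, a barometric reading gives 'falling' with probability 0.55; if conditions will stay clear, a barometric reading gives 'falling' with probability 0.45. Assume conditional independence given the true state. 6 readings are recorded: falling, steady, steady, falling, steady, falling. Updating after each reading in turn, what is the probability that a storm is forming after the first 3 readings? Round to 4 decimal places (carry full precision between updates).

0.6031

After 'falling': P(storm) = 0.55·0.6500 / (0.55·0.6500 + 0.45·0.3500) ≈ 0.6942
After 'steady': P(storm) = 0.45·0.6942 / (0.45·0.6942 + 0.55·0.3058) ≈ 0.6500
After 'steady': P(storm) = 0.45·0.6500 / (0.45·0.6500 + 0.55·0.3500) ≈ 0.6031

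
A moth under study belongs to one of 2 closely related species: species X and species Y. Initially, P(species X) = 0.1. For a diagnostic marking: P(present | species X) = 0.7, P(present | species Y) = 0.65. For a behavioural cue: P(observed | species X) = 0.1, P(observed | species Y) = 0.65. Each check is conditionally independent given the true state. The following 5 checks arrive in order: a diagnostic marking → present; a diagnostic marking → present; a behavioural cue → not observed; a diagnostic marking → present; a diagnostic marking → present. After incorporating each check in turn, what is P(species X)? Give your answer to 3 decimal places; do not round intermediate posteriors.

Apply Bayes' rule sequentially, carrying P(species X) forward.
After a diagnostic marking='present': P(species X) = 0.7·0.1000 / (0.7·0.1000 + 0.65·0.9000) ≈ 0.1069
After a diagnostic marking='present': P(species X) = 0.7·0.1069 / (0.7·0.1069 + 0.65·0.8931) ≈ 0.1142
After a behavioural cue='not observed': P(species X) = 0.9·0.1142 / (0.9·0.1142 + 0.35·0.8858) ≈ 0.2489
After a diagnostic marking='present': P(species X) = 0.7·0.2489 / (0.7·0.2489 + 0.65·0.7511) ≈ 0.2630
After a diagnostic marking='present': P(species X) = 0.7·0.2630 / (0.7·0.2630 + 0.65·0.7370) ≈ 0.2776

0.278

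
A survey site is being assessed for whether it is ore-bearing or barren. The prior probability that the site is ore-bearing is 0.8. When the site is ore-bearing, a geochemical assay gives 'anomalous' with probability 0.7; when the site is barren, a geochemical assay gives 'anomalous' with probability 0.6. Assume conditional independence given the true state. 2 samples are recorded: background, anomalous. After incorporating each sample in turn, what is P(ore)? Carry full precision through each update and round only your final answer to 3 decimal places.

After 'background': P(ore) = 0.3·0.8000 / (0.3·0.8000 + 0.4·0.2000) ≈ 0.7500
After 'anomalous': P(ore) = 0.7·0.7500 / (0.7·0.7500 + 0.6·0.2500) ≈ 0.7778

0.778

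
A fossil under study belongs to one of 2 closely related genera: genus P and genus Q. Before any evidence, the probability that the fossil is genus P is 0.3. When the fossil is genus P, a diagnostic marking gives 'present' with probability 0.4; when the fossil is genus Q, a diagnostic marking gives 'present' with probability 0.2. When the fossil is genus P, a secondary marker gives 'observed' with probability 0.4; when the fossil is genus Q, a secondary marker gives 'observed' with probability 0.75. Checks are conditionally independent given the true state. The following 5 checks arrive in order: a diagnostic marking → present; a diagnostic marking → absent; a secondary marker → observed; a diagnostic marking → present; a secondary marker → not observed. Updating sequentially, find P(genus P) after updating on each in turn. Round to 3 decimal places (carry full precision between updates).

Each posterior becomes the prior for the next update.
After a diagnostic marking='present': P(genus P) = 0.4·0.3000 / (0.4·0.3000 + 0.2·0.7000) ≈ 0.4615
After a diagnostic marking='absent': P(genus P) = 0.6·0.4615 / (0.6·0.4615 + 0.8·0.5385) ≈ 0.3913
After a secondary marker='observed': P(genus P) = 0.4·0.3913 / (0.4·0.3913 + 0.75·0.6087) ≈ 0.2553
After a diagnostic marking='present': P(genus P) = 0.4·0.2553 / (0.4·0.2553 + 0.2·0.7447) ≈ 0.4068
After a secondary marker='not observed': P(genus P) = 0.6·0.4068 / (0.6·0.4068 + 0.25·0.5932) ≈ 0.6220

0.622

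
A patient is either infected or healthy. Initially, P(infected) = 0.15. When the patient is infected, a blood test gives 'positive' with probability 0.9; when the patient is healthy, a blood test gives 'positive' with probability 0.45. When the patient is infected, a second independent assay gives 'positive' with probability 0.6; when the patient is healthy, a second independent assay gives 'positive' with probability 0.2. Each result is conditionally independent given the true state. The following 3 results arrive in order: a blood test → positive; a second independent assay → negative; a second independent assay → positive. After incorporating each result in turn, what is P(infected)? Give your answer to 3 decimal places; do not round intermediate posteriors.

After a blood test='positive': P(infected) = 0.9·0.1500 / (0.9·0.1500 + 0.45·0.8500) ≈ 0.2609
After a second independent assay='negative': P(infected) = 0.4·0.2609 / (0.4·0.2609 + 0.8·0.7391) ≈ 0.1500
After a second independent assay='positive': P(infected) = 0.6·0.1500 / (0.6·0.1500 + 0.2·0.8500) ≈ 0.3462

0.346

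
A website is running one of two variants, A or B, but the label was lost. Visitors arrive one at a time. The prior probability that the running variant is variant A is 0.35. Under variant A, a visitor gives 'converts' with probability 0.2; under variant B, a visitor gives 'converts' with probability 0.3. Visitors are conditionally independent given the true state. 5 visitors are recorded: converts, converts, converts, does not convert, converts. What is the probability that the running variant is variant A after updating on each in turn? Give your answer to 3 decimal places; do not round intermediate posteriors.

0.108

After 'converts': P(A) = 0.2·0.3500 / (0.2·0.3500 + 0.3·0.6500) ≈ 0.2642
After 'converts': P(A) = 0.2·0.2642 / (0.2·0.2642 + 0.3·0.7358) ≈ 0.1931
After 'converts': P(A) = 0.2·0.1931 / (0.2·0.1931 + 0.3·0.8069) ≈ 0.1376
After 'does not convert': P(A) = 0.8·0.1376 / (0.8·0.1376 + 0.7·0.8624) ≈ 0.1542
After 'converts': P(A) = 0.2·0.1542 / (0.2·0.1542 + 0.3·0.8458) ≈ 0.1084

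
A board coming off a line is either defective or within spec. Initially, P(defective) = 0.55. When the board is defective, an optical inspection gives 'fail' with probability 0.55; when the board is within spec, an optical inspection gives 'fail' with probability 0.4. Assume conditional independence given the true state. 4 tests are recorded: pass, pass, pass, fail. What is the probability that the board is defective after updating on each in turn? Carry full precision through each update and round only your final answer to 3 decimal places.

0.415

After 'pass': P(defective) = 0.45·0.5500 / (0.45·0.5500 + 0.6·0.4500) ≈ 0.4783
After 'pass': P(defective) = 0.45·0.4783 / (0.45·0.4783 + 0.6·0.5217) ≈ 0.4074
After 'pass': P(defective) = 0.45·0.4074 / (0.45·0.4074 + 0.6·0.5926) ≈ 0.3402
After 'fail': P(defective) = 0.55·0.3402 / (0.55·0.3402 + 0.4·0.6598) ≈ 0.4149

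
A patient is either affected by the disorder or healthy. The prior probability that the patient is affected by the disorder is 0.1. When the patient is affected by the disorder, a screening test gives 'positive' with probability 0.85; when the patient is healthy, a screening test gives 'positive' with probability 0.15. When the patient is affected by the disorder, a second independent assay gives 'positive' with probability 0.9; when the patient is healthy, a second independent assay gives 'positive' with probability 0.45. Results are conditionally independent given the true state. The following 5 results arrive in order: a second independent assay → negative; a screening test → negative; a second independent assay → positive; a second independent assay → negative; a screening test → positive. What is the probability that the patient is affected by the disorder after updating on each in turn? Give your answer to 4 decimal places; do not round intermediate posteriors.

After a second independent assay='negative': P(affected) = 0.1·0.1000 / (0.1·0.1000 + 0.55·0.9000) ≈ 0.0198
After a screening test='negative': P(affected) = 0.15·0.0198 / (0.15·0.0198 + 0.85·0.9802) ≈ 0.0036
After a second independent assay='positive': P(affected) = 0.9·0.0036 / (0.9·0.0036 + 0.45·0.9964) ≈ 0.0071
After a second independent assay='negative': P(affected) = 0.1·0.0071 / (0.1·0.0071 + 0.55·0.9929) ≈ 0.0013
After a screening test='positive': P(affected) = 0.85·0.0013 / (0.85·0.0013 + 0.15·0.9987) ≈ 0.0073

0.0073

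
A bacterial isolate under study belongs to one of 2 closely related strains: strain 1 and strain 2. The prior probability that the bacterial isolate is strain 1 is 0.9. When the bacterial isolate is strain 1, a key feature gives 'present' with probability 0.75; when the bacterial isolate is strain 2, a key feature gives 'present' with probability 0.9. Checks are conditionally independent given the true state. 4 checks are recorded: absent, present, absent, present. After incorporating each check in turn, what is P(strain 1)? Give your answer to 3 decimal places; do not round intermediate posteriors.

0.975

After 'absent': P(strain 1) = 0.25·0.9000 / (0.25·0.9000 + 0.1·0.1000) ≈ 0.9574
After 'present': P(strain 1) = 0.75·0.9574 / (0.75·0.9574 + 0.9·0.0426) ≈ 0.9494
After 'absent': P(strain 1) = 0.25·0.9494 / (0.25·0.9494 + 0.1·0.0506) ≈ 0.9791
After 'present': P(strain 1) = 0.75·0.9791 / (0.75·0.9791 + 0.9·0.0209) ≈ 0.9750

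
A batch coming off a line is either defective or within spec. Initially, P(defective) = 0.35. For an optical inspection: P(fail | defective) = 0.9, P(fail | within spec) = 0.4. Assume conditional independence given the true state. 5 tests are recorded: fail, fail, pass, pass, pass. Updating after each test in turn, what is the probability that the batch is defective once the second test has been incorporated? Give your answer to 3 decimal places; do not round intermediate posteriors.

After 'fail': P(defective) = 0.9·0.3500 / (0.9·0.3500 + 0.4·0.6500) ≈ 0.5478
After 'fail': P(defective) = 0.9·0.5478 / (0.9·0.5478 + 0.4·0.4522) ≈ 0.7316

0.732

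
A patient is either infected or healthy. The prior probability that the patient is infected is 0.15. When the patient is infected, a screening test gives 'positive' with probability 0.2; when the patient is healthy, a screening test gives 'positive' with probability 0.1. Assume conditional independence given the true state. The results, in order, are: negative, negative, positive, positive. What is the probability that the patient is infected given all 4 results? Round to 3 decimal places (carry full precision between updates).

0.358

After 'negative': P(infected) = 0.8·0.1500 / (0.8·0.1500 + 0.9·0.8500) ≈ 0.1356
After 'negative': P(infected) = 0.8·0.1356 / (0.8·0.1356 + 0.9·0.8644) ≈ 0.1224
After 'positive': P(infected) = 0.2·0.1224 / (0.2·0.1224 + 0.1·0.8776) ≈ 0.2181
After 'positive': P(infected) = 0.2·0.2181 / (0.2·0.2181 + 0.1·0.7819) ≈ 0.3580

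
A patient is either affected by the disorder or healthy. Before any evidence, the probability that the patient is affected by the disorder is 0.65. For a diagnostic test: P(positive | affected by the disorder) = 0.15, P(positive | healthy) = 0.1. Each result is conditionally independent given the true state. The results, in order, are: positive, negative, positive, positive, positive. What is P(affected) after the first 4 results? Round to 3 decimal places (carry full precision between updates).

0.855

After 'positive': P(affected) = 0.15·0.6500 / (0.15·0.6500 + 0.1·0.3500) ≈ 0.7358
After 'negative': P(affected) = 0.85·0.7358 / (0.85·0.7358 + 0.9·0.2642) ≈ 0.7246
After 'positive': P(affected) = 0.15·0.7246 / (0.15·0.7246 + 0.1·0.2754) ≈ 0.7978
After 'positive': P(affected) = 0.15·0.7978 / (0.15·0.7978 + 0.1·0.2022) ≈ 0.8555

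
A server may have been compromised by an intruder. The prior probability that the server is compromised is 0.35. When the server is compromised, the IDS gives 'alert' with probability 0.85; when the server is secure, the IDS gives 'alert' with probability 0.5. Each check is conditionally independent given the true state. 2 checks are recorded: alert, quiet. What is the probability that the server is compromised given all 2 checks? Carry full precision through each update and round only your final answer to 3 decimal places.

After 'alert': P(compromised) = 0.85·0.3500 / (0.85·0.3500 + 0.5·0.6500) ≈ 0.4779
After 'quiet': P(compromised) = 0.15·0.4779 / (0.15·0.4779 + 0.5·0.5221) ≈ 0.2154

0.215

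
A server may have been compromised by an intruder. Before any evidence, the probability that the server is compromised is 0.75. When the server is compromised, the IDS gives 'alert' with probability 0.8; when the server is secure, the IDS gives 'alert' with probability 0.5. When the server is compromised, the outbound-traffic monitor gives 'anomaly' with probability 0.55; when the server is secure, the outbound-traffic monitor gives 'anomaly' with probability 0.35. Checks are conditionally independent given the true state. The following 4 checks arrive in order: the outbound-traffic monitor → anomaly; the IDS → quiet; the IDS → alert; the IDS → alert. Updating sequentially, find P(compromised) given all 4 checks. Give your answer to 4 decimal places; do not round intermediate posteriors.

0.8284

After the outbound-traffic monitor='anomaly': P(compromised) = 0.55·0.7500 / (0.55·0.7500 + 0.35·0.2500) ≈ 0.8250
After the IDS='quiet': P(compromised) = 0.2·0.8250 / (0.2·0.8250 + 0.5·0.1750) ≈ 0.6535
After the IDS='alert': P(compromised) = 0.8·0.6535 / (0.8·0.6535 + 0.5·0.3465) ≈ 0.7511
After the IDS='alert': P(compromised) = 0.8·0.7511 / (0.8·0.7511 + 0.5·0.2489) ≈ 0.8284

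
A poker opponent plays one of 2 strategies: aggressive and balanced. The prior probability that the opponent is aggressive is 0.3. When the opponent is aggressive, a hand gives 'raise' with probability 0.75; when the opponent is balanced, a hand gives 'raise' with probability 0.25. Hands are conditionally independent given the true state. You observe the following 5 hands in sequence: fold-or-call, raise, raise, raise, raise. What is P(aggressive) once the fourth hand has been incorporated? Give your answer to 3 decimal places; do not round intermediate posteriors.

After 'fold-or-call': P(aggressive) = 0.25·0.3000 / (0.25·0.3000 + 0.75·0.7000) ≈ 0.1250
After 'raise': P(aggressive) = 0.75·0.1250 / (0.75·0.1250 + 0.25·0.8750) ≈ 0.3000
After 'raise': P(aggressive) = 0.75·0.3000 / (0.75·0.3000 + 0.25·0.7000) ≈ 0.5625
After 'raise': P(aggressive) = 0.75·0.5625 / (0.75·0.5625 + 0.25·0.4375) ≈ 0.7941

0.794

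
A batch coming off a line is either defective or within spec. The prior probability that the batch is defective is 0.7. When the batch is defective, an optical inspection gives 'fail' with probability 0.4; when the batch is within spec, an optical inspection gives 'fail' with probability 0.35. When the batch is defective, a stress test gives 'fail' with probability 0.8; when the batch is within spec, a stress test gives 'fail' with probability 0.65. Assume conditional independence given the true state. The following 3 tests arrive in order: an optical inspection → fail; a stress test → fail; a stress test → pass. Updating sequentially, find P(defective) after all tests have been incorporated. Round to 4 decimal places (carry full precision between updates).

After an optical inspection='fail': P(defective) = 0.4·0.7000 / (0.4·0.7000 + 0.35·0.3000) ≈ 0.7273
After a stress test='fail': P(defective) = 0.8·0.7273 / (0.8·0.7273 + 0.65·0.2727) ≈ 0.7665
After a stress test='pass': P(defective) = 0.2·0.7665 / (0.2·0.7665 + 0.35·0.2335) ≈ 0.6522

0.6522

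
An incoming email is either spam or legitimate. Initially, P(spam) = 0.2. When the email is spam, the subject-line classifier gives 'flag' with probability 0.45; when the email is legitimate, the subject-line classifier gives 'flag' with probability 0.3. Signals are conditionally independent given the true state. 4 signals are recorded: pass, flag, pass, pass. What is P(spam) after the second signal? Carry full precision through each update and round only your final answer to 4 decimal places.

0.2276

After 'pass': P(spam) = 0.55·0.2000 / (0.55·0.2000 + 0.7·0.8000) ≈ 0.1642
After 'flag': P(spam) = 0.45·0.1642 / (0.45·0.1642 + 0.3·0.8358) ≈ 0.2276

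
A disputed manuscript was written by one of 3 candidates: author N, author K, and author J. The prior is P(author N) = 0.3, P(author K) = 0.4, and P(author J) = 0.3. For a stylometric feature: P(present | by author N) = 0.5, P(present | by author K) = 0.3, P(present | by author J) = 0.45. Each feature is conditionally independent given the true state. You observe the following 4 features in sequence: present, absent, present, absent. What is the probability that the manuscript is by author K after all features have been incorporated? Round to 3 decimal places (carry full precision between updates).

Apply Bayes' rule sequentially, carrying P(author K) forward.
After 'present': normaliser = 0.5·0.3000 + 0.3·0.4000 + 0.45·0.3000; P(author N) ≈ 0.3704, P(author K) ≈ 0.2963, P(author J) ≈ 0.3333
After 'absent': normaliser = 0.5·0.3704 + 0.7·0.2963 + 0.55·0.3333; P(author N) ≈ 0.3215, P(author K) ≈ 0.3601, P(author J) ≈ 0.3183
After 'present': normaliser = 0.5·0.3215 + 0.3·0.3601 + 0.45·0.3183; P(author N) ≈ 0.3902, P(author K) ≈ 0.2622, P(author J) ≈ 0.3476
After 'absent': normaliser = 0.5·0.3902 + 0.7·0.2622 + 0.55·0.3476; P(author N) ≈ 0.3424, P(author K) ≈ 0.3221, P(author J) ≈ 0.3355

0.322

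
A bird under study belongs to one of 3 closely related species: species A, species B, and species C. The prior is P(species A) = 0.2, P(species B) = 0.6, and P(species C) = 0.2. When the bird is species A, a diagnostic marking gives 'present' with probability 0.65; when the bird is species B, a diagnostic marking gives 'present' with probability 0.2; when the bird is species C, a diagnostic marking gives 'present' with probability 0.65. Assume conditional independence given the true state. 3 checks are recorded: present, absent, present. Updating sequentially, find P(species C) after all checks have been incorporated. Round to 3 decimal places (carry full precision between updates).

After 'present': normaliser = 0.65·0.2000 + 0.2·0.6000 + 0.65·0.2000; P(species A) ≈ 0.3421, P(species B) ≈ 0.3158, P(species C) ≈ 0.3421
After 'absent': normaliser = 0.35·0.3421 + 0.8·0.3158 + 0.35·0.3421; P(species A) ≈ 0.2433, P(species B) ≈ 0.5134, P(species C) ≈ 0.2433
After 'present': normaliser = 0.65·0.2433 + 0.2·0.5134 + 0.65·0.2433; P(species A) ≈ 0.3775, P(species B) ≈ 0.2451, P(species C) ≈ 0.3775

0.377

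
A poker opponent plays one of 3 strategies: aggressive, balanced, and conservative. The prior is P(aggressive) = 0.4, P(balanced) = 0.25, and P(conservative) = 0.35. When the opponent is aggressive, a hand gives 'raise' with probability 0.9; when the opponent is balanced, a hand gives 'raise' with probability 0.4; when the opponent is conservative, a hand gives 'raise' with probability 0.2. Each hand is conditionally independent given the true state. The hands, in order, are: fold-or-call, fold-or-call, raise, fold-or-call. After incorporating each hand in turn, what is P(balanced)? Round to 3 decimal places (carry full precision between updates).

After 'fold-or-call': normaliser = 0.1·0.4000 + 0.6·0.2500 + 0.8·0.3500; P(aggressive) ≈ 0.0851, P(balanced) ≈ 0.3191, P(conservative) ≈ 0.5957
After 'fold-or-call': normaliser = 0.1·0.0851 + 0.6·0.3191 + 0.8·0.5957; P(aggressive) ≈ 0.0126, P(balanced) ≈ 0.2830, P(conservative) ≈ 0.7044
After 'raise': normaliser = 0.9·0.0126 + 0.4·0.2830 + 0.2·0.7044; P(aggressive) ≈ 0.0427, P(balanced) ≈ 0.4265, P(conservative) ≈ 0.5308
After 'fold-or-call': normaliser = 0.1·0.0427 + 0.6·0.4265 + 0.8·0.5308; P(aggressive) ≈ 0.0062, P(balanced) ≈ 0.3737, P(conservative) ≈ 0.6201

0.374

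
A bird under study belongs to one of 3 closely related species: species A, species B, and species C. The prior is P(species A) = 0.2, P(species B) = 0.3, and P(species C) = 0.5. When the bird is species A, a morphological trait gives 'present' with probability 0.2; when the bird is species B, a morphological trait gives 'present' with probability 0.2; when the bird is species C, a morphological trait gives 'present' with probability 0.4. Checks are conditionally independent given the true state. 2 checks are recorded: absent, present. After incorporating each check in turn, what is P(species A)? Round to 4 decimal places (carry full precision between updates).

0.1600

After 'absent': normaliser = 0.8·0.2000 + 0.8·0.3000 + 0.6·0.5000; P(species A) ≈ 0.2286, P(species B) ≈ 0.3429, P(species C) ≈ 0.4286
After 'present': normaliser = 0.2·0.2286 + 0.2·0.3429 + 0.4·0.4286; P(species A) ≈ 0.1600, P(species B) ≈ 0.2400, P(species C) ≈ 0.6000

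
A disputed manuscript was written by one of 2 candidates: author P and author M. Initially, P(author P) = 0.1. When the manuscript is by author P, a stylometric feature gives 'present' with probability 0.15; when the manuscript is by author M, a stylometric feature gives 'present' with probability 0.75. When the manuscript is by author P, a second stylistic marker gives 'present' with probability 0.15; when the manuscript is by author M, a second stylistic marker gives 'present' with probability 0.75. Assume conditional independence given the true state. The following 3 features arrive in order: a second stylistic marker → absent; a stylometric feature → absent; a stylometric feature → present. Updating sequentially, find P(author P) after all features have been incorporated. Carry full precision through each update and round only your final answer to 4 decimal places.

After a second stylistic marker='absent': P(author P) = 0.85·0.1000 / (0.85·0.1000 + 0.25·0.9000) ≈ 0.2742
After a stylometric feature='absent': P(author P) = 0.85·0.2742 / (0.85·0.2742 + 0.25·0.7258) ≈ 0.5623
After a stylometric feature='present': P(author P) = 0.15·0.5623 / (0.15·0.5623 + 0.75·0.4377) ≈ 0.2044

0.2044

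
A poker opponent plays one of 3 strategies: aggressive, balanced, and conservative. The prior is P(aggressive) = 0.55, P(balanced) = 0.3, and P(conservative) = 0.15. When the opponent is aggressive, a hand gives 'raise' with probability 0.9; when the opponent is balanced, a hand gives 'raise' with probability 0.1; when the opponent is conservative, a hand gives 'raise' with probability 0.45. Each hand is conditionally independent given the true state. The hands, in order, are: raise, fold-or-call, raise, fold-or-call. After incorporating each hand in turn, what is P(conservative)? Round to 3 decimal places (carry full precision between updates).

After 'raise': normaliser = 0.9·0.5500 + 0.1·0.3000 + 0.45·0.1500; P(aggressive) ≈ 0.8354, P(balanced) ≈ 0.0506, P(conservative) ≈ 0.1139
After 'fold-or-call': normaliser = 0.1·0.8354 + 0.9·0.0506 + 0.55·0.1139; P(aggressive) ≈ 0.4356, P(balanced) ≈ 0.2376, P(conservative) ≈ 0.3267
After 'raise': normaliser = 0.9·0.4356 + 0.1·0.2376 + 0.45·0.3267; P(aggressive) ≈ 0.6966, P(balanced) ≈ 0.0422, P(conservative) ≈ 0.2612
After 'fold-or-call': normaliser = 0.1·0.6966 + 0.9·0.0422 + 0.55·0.2612; P(aggressive) ≈ 0.2772, P(balanced) ≈ 0.1512, P(conservative) ≈ 0.5717

0.572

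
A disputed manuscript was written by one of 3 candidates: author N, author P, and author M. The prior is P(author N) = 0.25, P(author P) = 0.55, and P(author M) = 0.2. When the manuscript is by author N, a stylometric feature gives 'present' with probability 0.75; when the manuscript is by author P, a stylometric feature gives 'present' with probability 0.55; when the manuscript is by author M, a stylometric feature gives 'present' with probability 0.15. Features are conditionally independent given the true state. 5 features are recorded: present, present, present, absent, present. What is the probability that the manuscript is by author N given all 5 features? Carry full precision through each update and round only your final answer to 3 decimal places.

0.465

After 'present': normaliser = 0.75·0.2500 + 0.55·0.5500 + 0.15·0.2000; P(author N) ≈ 0.3606, P(author P) ≈ 0.5817, P(author M) ≈ 0.0577
After 'present': normaliser = 0.75·0.3606 + 0.55·0.5817 + 0.15·0.0577; P(author N) ≈ 0.4514, P(author P) ≈ 0.5341, P(author M) ≈ 0.0144
After 'present': normaliser = 0.75·0.4514 + 0.55·0.5341 + 0.15·0.0144; P(author N) ≈ 0.5336, P(author P) ≈ 0.4630, P(author M) ≈ 0.0034
After 'absent': normaliser = 0.25·0.5336 + 0.45·0.4630 + 0.85·0.0034; P(author N) ≈ 0.3871, P(author P) ≈ 0.6045, P(author M) ≈ 0.0084
After 'present': normaliser = 0.75·0.3871 + 0.55·0.6045 + 0.15·0.0084; P(author N) ≈ 0.4652, P(author P) ≈ 0.5328, P(author M) ≈ 0.0020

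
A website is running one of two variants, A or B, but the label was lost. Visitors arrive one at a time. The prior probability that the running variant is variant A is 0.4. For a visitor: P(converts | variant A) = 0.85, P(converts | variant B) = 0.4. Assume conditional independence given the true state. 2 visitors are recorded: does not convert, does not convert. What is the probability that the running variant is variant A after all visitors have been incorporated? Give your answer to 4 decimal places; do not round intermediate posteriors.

0.0400

Apply Bayes' rule sequentially, carrying P(A) forward.
After 'does not convert': P(A) = 0.15·0.4000 / (0.15·0.4000 + 0.6·0.6000) ≈ 0.1429
After 'does not convert': P(A) = 0.15·0.1429 / (0.15·0.1429 + 0.6·0.8571) ≈ 0.0400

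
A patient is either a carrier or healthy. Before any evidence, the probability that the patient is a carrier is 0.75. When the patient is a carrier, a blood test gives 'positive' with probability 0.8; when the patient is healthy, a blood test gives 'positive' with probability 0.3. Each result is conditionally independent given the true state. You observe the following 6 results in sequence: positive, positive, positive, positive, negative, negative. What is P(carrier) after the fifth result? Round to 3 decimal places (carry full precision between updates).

0.977

After 'positive': P(carrier) = 0.8·0.7500 / (0.8·0.7500 + 0.3·0.2500) ≈ 0.8889
After 'positive': P(carrier) = 0.8·0.8889 / (0.8·0.8889 + 0.3·0.1111) ≈ 0.9552
After 'positive': P(carrier) = 0.8·0.9552 / (0.8·0.9552 + 0.3·0.0448) ≈ 0.9827
After 'positive': P(carrier) = 0.8·0.9827 / (0.8·0.9827 + 0.3·0.0173) ≈ 0.9935
After 'negative': P(carrier) = 0.2·0.9935 / (0.2·0.9935 + 0.7·0.0065) ≈ 0.9774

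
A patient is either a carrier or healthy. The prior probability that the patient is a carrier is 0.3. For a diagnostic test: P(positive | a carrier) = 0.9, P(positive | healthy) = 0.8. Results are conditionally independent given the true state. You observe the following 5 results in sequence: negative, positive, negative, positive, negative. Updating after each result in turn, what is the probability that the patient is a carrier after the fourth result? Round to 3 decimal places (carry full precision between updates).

Each posterior becomes the prior for the next update.
After 'negative': P(carrier) = 0.1·0.3000 / (0.1·0.3000 + 0.2·0.7000) ≈ 0.1765
After 'positive': P(carrier) = 0.9·0.1765 / (0.9·0.1765 + 0.8·0.8235) ≈ 0.1942
After 'negative': P(carrier) = 0.1·0.1942 / (0.1·0.1942 + 0.2·0.8058) ≈ 0.1076
After 'positive': P(carrier) = 0.9·0.1076 / (0.9·0.1076 + 0.8·0.8924) ≈ 0.1194

0.119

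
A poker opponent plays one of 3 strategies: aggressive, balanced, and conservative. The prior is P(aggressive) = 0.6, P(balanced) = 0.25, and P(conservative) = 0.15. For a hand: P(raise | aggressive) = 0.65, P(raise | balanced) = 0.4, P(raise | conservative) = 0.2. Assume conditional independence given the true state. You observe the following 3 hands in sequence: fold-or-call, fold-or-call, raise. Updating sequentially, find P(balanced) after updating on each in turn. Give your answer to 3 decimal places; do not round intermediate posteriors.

0.350

After 'fold-or-call': normaliser = 0.35·0.6000 + 0.6·0.2500 + 0.8·0.1500; P(aggressive) ≈ 0.4375, P(balanced) ≈ 0.3125, P(conservative) ≈ 0.2500
After 'fold-or-call': normaliser = 0.35·0.4375 + 0.6·0.3125 + 0.8·0.2500; P(aggressive) ≈ 0.2832, P(balanced) ≈ 0.3468, P(conservative) ≈ 0.3699
After 'raise': normaliser = 0.65·0.2832 + 0.4·0.3468 + 0.2·0.3699; P(aggressive) ≈ 0.4639, P(balanced) ≈ 0.3496, P(conservative) ≈ 0.1865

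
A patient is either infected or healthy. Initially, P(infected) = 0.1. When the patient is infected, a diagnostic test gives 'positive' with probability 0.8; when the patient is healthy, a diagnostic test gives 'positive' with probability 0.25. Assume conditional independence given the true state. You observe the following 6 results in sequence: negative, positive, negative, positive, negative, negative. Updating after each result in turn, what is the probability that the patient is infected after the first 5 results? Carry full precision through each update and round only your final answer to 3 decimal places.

After 'negative': P(infected) = 0.2·0.1000 / (0.2·0.1000 + 0.75·0.9000) ≈ 0.0288
After 'positive': P(infected) = 0.8·0.0288 / (0.8·0.0288 + 0.25·0.9712) ≈ 0.0866
After 'negative': P(infected) = 0.2·0.0866 / (0.2·0.0866 + 0.75·0.9134) ≈ 0.0247
After 'positive': P(infected) = 0.8·0.0247 / (0.8·0.0247 + 0.25·0.9753) ≈ 0.0749
After 'negative': P(infected) = 0.2·0.0749 / (0.2·0.0749 + 0.75·0.9251) ≈ 0.0211

0.021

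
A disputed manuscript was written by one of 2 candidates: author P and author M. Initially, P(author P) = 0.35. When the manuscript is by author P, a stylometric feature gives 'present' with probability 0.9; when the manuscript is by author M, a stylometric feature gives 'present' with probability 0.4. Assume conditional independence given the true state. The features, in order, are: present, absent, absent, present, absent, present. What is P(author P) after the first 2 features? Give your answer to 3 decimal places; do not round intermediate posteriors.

After 'present': P(author P) = 0.9·0.3500 / (0.9·0.3500 + 0.4·0.6500) ≈ 0.5478
After 'absent': P(author P) = 0.1·0.5478 / (0.1·0.5478 + 0.6·0.4522) ≈ 0.1680

0.168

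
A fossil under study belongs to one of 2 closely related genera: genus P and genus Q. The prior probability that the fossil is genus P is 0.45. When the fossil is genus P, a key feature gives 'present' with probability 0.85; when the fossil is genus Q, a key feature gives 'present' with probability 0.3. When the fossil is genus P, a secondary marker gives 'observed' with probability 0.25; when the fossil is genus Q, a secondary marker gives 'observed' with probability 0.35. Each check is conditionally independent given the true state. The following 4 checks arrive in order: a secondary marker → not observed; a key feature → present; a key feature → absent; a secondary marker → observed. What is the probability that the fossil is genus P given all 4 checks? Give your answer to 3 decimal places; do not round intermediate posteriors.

0.290

Apply Bayes' rule sequentially, carrying P(genus P) forward.
After a secondary marker='not observed': P(genus P) = 0.75·0.4500 / (0.75·0.4500 + 0.65·0.5500) ≈ 0.4856
After a key feature='present': P(genus P) = 0.85·0.4856 / (0.85·0.4856 + 0.3·0.5144) ≈ 0.7279
After a key feature='absent': P(genus P) = 0.15·0.7279 / (0.15·0.7279 + 0.7·0.2721) ≈ 0.3643
After a secondary marker='observed': P(genus P) = 0.25·0.3643 / (0.25·0.3643 + 0.35·0.6357) ≈ 0.2905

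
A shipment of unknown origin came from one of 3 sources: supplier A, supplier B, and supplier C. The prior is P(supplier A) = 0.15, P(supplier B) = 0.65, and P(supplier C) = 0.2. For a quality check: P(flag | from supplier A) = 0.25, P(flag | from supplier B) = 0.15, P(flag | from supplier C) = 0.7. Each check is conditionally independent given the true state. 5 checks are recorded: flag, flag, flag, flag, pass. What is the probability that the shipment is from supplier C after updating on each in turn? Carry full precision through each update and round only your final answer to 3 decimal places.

0.952

After 'flag': normaliser = 0.25·0.1500 + 0.15·0.6500 + 0.7·0.2000; P(supplier A) ≈ 0.1364, P(supplier B) ≈ 0.3545, P(supplier C) ≈ 0.5091
After 'flag': normaliser = 0.25·0.1364 + 0.15·0.3545 + 0.7·0.5091; P(supplier A) ≈ 0.0768, P(supplier B) ≈ 0.1199, P(supplier C) ≈ 0.8033
After 'flag': normaliser = 0.25·0.0768 + 0.15·0.1199 + 0.7·0.8033; P(supplier A) ≈ 0.0320, P(supplier B) ≈ 0.0300, P(supplier C) ≈ 0.9380
After 'flag': normaliser = 0.25·0.0320 + 0.15·0.0300 + 0.7·0.9380; P(supplier A) ≈ 0.0120, P(supplier B) ≈ 0.0067, P(supplier C) ≈ 0.9813
After 'pass': normaliser = 0.75·0.0120 + 0.85·0.0067 + 0.3·0.9813; P(supplier A) ≈ 0.0291, P(supplier B) ≈ 0.0185, P(supplier C) ≈ 0.9525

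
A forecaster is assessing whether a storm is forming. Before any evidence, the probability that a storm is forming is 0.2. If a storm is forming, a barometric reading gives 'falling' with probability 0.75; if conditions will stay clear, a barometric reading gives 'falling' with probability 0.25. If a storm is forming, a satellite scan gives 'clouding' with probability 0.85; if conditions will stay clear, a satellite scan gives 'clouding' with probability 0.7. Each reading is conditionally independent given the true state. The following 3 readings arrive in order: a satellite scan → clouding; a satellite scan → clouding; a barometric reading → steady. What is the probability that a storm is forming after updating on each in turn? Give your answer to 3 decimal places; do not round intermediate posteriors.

After a satellite scan='clouding': P(storm) = 0.85·0.2000 / (0.85·0.2000 + 0.7·0.8000) ≈ 0.2329
After a satellite scan='clouding': P(storm) = 0.85·0.2329 / (0.85·0.2329 + 0.7·0.7671) ≈ 0.2693
After a barometric reading='steady': P(storm) = 0.25·0.2693 / (0.25·0.2693 + 0.75·0.7307) ≈ 0.1094

0.109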